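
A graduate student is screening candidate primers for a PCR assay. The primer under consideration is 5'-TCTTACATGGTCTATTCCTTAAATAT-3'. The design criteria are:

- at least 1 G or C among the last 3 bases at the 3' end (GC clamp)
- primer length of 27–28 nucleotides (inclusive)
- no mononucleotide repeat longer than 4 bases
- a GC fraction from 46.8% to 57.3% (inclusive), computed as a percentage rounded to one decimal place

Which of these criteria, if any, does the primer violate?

Fails: GC clamp, length, GC content.

Base counts: A=7, T=12, G=2, C=5 (length 26).
GC clamp: 3' end TAT has 0 G/C, need ≥1 ✗
length: length 26, outside 27–28 ✗
homopolymer run: longest run = 3 ✓
GC content: GC 7/26 = 26.9%, outside 46.8–57.3% ✗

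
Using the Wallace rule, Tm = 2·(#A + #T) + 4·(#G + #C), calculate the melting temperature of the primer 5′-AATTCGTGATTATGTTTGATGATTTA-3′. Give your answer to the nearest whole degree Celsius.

Base counts: A=7, T=13, G=5, C=1 (length 26).
Tm = 2·(7+13) + 4·(5+1) = 2·20 + 4·6 = 40 + 24 = 64°C.

64°C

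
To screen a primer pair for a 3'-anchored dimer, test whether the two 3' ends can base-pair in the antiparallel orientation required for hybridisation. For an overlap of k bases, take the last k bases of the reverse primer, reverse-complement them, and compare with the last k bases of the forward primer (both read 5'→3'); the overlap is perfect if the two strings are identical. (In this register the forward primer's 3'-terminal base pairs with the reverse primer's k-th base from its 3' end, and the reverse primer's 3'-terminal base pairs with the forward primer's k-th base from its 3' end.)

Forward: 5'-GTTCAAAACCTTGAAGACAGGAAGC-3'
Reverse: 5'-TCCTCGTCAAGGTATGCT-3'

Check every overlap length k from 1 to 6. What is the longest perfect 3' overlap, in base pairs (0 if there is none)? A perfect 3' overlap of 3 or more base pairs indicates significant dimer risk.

Longest perfect overlap: 3 complementary base pairs; significant dimer risk (threshold 3).

Last 6 bases (5'→3') — forward …GGAAGC, reverse …TATGCT.
Reverse complement of the reverse primer's last 6 bases: AGCATA; its first k bases are the reverse complement of the reverse primer's last k bases, so a perfect k-base overlap needs the forward primer's last k bases to equal them.
Comparing (forward last k vs required): k=1: C vs A ✗; k=2: GC vs AG ✗; k=3: AGC vs AGC ✓; k=4: AAGC vs AGCA ✗; k=5: GAAGC vs AGCAT ✗; k=6: GGAAGC vs AGCATA ✗.
Only k = 3 is perfect, so the longest perfect 3' overlap is 3.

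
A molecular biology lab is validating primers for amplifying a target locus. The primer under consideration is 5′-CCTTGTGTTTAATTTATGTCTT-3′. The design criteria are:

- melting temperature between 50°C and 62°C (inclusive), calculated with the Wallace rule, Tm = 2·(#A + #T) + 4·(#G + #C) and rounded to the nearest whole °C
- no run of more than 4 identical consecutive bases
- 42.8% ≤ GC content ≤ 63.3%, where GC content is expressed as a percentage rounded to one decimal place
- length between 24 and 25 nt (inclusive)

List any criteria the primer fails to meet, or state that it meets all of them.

Base counts: A=3, T=13, G=3, C=3 (length 22).
Tm: Tm = 2·16 + 4·6 = 56°C ✓
homopolymer run: longest run = 3 ✓
GC content: GC 6/22 = 27.3%, outside 42.8–63.3% ✗
length: length 22, outside 24–25 ✗

Fails: GC content, length.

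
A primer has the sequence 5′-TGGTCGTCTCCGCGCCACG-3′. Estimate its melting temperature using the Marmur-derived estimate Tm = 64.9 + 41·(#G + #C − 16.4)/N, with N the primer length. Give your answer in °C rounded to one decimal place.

59.7°C

Base counts: A=1, T=4, G=6, C=8; G+C = 14, N = 19.
Tm = 64.9 + 41·(14 − 16.4)/19 = 64.9 + -98.40/19 = 59.7°C.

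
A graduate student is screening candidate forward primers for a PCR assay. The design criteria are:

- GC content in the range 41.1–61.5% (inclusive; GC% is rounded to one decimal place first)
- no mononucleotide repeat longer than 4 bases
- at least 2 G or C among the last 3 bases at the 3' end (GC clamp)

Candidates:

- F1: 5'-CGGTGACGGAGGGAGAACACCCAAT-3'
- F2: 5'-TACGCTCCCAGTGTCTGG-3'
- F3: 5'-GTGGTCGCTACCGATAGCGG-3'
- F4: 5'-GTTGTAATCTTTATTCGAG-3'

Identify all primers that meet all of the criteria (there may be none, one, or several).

F1 (25 nt, A=8 T=2 G=9 C=6): GC 15/25 = 60.0% ✓; longest run = 3 ✓; 3' end AAT has 0 G/C, need ≥2 ✗ — fails.
F2 (18 nt, A=2 T=5 G=5 C=6): GC 11/18 = 61.1% ✓; longest run = 3 ✓; 3' end TGG has 2 G/C ✓ — passes.
F3 (20 nt, A=3 T=4 G=8 C=5): GC 13/20 = 65.0%, outside 41.1–61.5% ✗; longest run = 2 ✓; 3' end CGG has 3 G/C ✓ — fails.
F4 (19 nt, A=4 T=9 G=4 C=2): GC 6/19 = 31.6%, outside 41.1–61.5% ✗; longest run = 3 ✓; 3' end GAG has 2 G/C ✓ — fails.

F2 only.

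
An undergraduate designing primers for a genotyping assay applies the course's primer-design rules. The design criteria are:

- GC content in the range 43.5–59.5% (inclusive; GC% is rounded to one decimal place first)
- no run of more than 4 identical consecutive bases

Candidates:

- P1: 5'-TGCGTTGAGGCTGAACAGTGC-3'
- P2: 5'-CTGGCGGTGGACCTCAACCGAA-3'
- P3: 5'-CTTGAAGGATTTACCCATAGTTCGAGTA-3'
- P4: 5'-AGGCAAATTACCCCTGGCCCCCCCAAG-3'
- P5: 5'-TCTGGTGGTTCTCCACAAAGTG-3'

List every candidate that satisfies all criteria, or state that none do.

P1 and P5.

P1 (21 nt, A=4 T=5 G=8 C=4): GC 12/21 = 57.1% ✓; longest run = 2 ✓ — passes.
P2 (22 nt, A=5 T=3 G=7 C=7): GC 14/22 = 63.6%, outside 43.5–59.5% ✗; longest run = 2 ✓ — fails.
P3 (28 nt, A=8 T=9 G=6 C=5): GC 11/28 = 39.3%, outside 43.5–59.5% ✗; longest run = 3 ✓ — fails.
P4 (27 nt, A=7 T=3 G=5 C=12): GC 17/27 = 63.0%, outside 43.5–59.5% ✗; longest run = 7, exceeds 4 ✗ — fails.
P5 (22 nt, A=4 T=7 G=6 C=5): GC 11/22 = 50.0% ✓; longest run = 3 ✓ — passes.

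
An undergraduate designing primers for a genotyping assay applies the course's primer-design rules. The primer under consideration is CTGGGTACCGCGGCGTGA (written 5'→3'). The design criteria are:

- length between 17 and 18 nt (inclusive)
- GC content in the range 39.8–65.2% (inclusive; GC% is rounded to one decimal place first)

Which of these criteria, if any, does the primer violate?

Base counts: A=2, T=3, G=8, C=5 (length 18).
length: length 18 ✓
GC content: GC 13/18 = 72.2%, outside 39.8–65.2% ✗

Fails: GC content.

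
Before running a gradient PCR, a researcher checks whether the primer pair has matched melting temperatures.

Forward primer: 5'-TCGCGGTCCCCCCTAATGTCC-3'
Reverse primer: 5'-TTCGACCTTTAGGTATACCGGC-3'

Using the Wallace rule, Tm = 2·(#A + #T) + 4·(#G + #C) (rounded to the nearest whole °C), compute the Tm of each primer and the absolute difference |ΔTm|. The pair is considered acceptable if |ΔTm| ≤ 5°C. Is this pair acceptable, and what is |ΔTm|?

|ΔTm| = 4°C; the pair is acceptable.

Forward: A=2 T=5 G=4 C=10 → Tm = 2·7 + 4·14 = 70°C.
Reverse: A=4 T=7 G=5 C=6 → Tm = 2·11 + 4·11 = 66°C.
|ΔTm| = |70 − 66| = 4°C, ≤ 5°C.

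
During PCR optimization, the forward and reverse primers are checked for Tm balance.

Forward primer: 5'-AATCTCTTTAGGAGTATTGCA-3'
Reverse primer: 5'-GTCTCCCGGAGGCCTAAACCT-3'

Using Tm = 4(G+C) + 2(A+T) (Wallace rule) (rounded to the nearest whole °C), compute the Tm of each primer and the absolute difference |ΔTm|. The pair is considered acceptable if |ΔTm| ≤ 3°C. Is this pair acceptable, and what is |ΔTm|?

|ΔTm| = 12°C; the pair is not acceptable.

Forward: A=6 T=8 G=4 C=3 → Tm = 2·14 + 4·7 = 56°C.
Reverse: A=4 T=4 G=5 C=8 → Tm = 2·8 + 4·13 = 68°C.
|ΔTm| = |56 − 68| = 12°C, > 3°C.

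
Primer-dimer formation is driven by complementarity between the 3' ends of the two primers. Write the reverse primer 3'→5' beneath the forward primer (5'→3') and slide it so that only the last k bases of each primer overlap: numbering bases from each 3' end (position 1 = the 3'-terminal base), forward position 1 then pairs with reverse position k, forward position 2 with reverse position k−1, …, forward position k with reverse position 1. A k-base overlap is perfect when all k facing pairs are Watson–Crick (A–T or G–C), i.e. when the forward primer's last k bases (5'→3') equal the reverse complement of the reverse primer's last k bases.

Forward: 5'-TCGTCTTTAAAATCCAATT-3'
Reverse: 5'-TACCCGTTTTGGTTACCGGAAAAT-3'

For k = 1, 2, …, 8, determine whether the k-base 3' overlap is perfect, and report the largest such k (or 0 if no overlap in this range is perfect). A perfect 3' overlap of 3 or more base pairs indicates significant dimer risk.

Longest perfect overlap: 3 complementary base pairs; significant dimer risk (threshold 3).

Last 8 bases (5'→3') — forward …ATCCAATT, reverse …CGGAAAAT.
Reverse complement of the reverse primer's last 8 bases: ATTTTCCG; its first k bases are the reverse complement of the reverse primer's last k bases, so a perfect k-base overlap needs the forward primer's last k bases to equal them.
Comparing (forward last k vs required): k=1: T vs A ✗; k=2: TT vs AT ✗; k=3: ATT vs ATT ✓; k=4: AATT vs ATTT ✗; k=5: CAATT vs ATTTT ✗; k=6: CCAATT vs ATTTTC ✗; k=7: TCCAATT vs ATTTTCC ✗; k=8: ATCCAATT vs ATTTTCCG ✗.
Only k = 3 is perfect, so the longest perfect 3' overlap is 3.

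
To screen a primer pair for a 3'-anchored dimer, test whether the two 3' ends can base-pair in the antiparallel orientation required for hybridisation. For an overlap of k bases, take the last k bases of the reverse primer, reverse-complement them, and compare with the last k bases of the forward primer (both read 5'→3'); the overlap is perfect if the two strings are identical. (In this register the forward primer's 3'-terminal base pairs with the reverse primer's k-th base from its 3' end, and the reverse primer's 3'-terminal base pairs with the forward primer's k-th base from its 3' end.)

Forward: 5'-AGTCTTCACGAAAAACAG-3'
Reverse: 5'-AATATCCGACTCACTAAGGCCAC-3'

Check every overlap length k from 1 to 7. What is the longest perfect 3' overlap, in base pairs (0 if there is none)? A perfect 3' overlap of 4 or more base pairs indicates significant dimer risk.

Longest perfect overlap: 1 complementary base pair; below the dimer-risk threshold (threshold 4).

Last 7 bases (5'→3') — forward …AAAACAG, reverse …AGGCCAC.
Reverse complement of the reverse primer's last 7 bases: GTGGCCT; its first k bases are the reverse complement of the reverse primer's last k bases, so a perfect k-base overlap needs the forward primer's last k bases to equal them.
Comparing (forward last k vs required): k=1: G vs G ✓; k=2: AG vs GT ✗; k=3: CAG vs GTG ✗; k=4: ACAG vs GTGG ✗; k=5: AACAG vs GTGGC ✗; k=6: AAACAG vs GTGGCC ✗; k=7: AAAACAG vs GTGGCCT ✗.
Only k = 1 is perfect, so the longest perfect 3' overlap is 1.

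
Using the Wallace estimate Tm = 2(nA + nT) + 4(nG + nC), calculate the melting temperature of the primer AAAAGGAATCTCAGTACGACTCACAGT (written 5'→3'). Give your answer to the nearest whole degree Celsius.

76°C

Base counts: A=11, T=5, G=5, C=6 (length 27).
Tm = 2·(11+5) + 4·(5+6) = 2·16 + 4·11 = 32 + 44 = 76°C.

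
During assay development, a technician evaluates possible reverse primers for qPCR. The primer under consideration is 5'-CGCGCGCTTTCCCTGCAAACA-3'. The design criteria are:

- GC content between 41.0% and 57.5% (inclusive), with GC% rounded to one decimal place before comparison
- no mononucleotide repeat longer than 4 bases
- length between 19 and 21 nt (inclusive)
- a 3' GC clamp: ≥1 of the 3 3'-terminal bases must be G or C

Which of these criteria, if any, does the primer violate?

Base counts: A=4, T=4, G=4, C=9 (length 21).
GC content: GC 13/21 = 61.9%, outside 41.0–57.5% ✗
homopolymer run: longest run = 3 ✓
length: length 21 ✓
GC clamp: 3' end ACA has 1 G/C ✓

Fails: GC content.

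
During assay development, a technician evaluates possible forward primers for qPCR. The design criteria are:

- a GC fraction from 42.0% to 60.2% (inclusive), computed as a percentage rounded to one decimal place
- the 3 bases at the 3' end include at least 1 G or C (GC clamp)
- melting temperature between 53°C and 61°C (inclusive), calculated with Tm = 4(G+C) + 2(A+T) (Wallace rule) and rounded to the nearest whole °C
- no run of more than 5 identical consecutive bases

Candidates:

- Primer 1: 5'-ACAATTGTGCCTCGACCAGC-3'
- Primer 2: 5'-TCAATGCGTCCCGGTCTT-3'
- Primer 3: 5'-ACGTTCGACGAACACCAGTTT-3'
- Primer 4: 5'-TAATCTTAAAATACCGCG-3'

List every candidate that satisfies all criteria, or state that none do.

Primer 1 (20 nt, A=5 T=4 G=4 C=7): GC 11/20 = 55.0% ✓; 3' end AGC has 2 G/C ✓; Tm = 2·9 + 4·11 = 62°C, outside 53–61°C ✗; longest run = 2 ✓ — fails.
Primer 2 (18 nt, A=2 T=6 G=4 C=6): GC 10/18 = 55.6% ✓; 3' end CTT has 1 G/C ✓; Tm = 2·8 + 4·10 = 56°C ✓; longest run = 3 ✓ — passes.
Primer 3 (21 nt, A=6 T=5 G=4 C=6): GC 10/21 = 47.6% ✓; 3' end TTT has 0 G/C, need ≥1 ✗; Tm = 2·11 + 4·10 = 62°C, outside 53–61°C ✗; longest run = 3 ✓ — fails.
Primer 4 (18 nt, A=7 T=5 G=2 C=4): GC 6/18 = 33.3%, outside 42.0–60.2% ✗; 3' end GCG has 3 G/C ✓; Tm = 2·12 + 4·6 = 48°C, outside 53–61°C ✗; longest run = 4 ✓ — fails.

Primer 2 only.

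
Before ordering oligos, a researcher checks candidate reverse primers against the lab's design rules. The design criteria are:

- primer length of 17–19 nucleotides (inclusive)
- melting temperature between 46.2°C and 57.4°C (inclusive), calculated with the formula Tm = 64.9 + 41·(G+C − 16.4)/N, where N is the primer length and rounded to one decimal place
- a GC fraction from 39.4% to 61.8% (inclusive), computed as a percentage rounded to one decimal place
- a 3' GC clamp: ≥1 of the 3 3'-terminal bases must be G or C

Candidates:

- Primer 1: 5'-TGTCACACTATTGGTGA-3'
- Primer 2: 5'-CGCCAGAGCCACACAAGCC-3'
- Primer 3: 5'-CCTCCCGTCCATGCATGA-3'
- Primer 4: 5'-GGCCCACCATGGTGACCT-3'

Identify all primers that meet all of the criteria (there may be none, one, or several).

Primer 1 (17 nt, A=4 T=6 G=4 C=3): length 17 ✓; Tm = 64.9 + 41·(7 − 16.4)/17 = 42.2°C, outside 46.2–57.4°C ✗; GC 7/17 = 41.2% ✓; 3' end TGA has 1 G/C ✓ — fails.
Primer 2 (19 nt, A=6 T=0 G=4 C=9): length 19 ✓; Tm = 64.9 + 41·(13 − 16.4)/19 = 57.6°C, outside 46.2–57.4°C ✗; GC 13/19 = 68.4%, outside 39.4–61.8% ✗; 3' end GCC has 3 G/C ✓ — fails.
Primer 3 (18 nt, A=3 T=4 G=3 C=8): length 18 ✓; Tm = 64.9 + 41·(11 − 16.4)/18 = 52.6°C ✓; GC 11/18 = 61.1% ✓; 3' end TGA has 1 G/C ✓ — passes.
Primer 4 (18 nt, A=3 T=3 G=5 C=7): length 18 ✓; Tm = 64.9 + 41·(12 − 16.4)/18 = 54.9°C ✓; GC 12/18 = 66.7%, outside 39.4–61.8% ✗; 3' end CCT has 2 G/C ✓ — fails.

Primer 3 only.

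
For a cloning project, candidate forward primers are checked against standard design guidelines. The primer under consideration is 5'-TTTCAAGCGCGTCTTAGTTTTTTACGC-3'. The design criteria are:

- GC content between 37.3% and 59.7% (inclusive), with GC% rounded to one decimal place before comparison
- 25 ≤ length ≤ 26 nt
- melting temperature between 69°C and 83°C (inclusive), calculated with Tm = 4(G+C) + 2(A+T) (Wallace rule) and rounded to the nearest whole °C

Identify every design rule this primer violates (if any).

Base counts: A=4, T=12, G=5, C=6 (length 27).
GC content: GC 11/27 = 40.7% ✓
length: length 27, outside 25–26 ✗
Tm: Tm = 2·16 + 4·11 = 76°C ✓

Fails: length.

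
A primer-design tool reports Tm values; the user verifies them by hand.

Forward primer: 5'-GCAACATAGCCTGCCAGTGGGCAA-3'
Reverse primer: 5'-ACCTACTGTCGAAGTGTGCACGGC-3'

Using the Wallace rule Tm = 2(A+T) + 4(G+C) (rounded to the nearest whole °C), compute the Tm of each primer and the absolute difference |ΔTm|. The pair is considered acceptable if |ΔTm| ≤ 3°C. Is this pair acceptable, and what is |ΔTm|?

Forward: A=7 T=3 G=7 C=7 → Tm = 2·10 + 4·14 = 76°C.
Reverse: A=5 T=5 G=7 C=7 → Tm = 2·10 + 4·14 = 76°C.
|ΔTm| = |76 − 76| = 0°C, ≤ 3°C.

|ΔTm| = 0°C; the pair is acceptable.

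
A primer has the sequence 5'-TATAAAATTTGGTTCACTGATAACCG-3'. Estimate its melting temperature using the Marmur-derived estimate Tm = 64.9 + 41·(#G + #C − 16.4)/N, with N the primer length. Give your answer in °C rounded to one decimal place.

51.7°C

Base counts: A=9, T=9, G=4, C=4; G+C = 8, N = 26.
Tm = 64.9 + 41·(8 − 16.4)/26 = 64.9 + -344.40/26 = 51.7°C.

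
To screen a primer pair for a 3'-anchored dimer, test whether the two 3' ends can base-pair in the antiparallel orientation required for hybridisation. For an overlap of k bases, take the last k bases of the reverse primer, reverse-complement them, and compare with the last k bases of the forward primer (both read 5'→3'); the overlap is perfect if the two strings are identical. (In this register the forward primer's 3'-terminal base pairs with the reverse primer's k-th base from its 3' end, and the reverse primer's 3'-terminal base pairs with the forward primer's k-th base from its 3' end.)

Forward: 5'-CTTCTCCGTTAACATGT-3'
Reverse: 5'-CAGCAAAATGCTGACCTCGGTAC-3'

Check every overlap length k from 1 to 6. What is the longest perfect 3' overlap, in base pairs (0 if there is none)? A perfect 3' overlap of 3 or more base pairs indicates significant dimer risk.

Longest perfect overlap: 2 complementary base pairs; below the dimer-risk threshold (threshold 3).

Last 6 bases (5'→3') — forward …ACATGT, reverse …CGGTAC.
Reverse complement of the reverse primer's last 6 bases: GTACCG; its first k bases are the reverse complement of the reverse primer's last k bases, so a perfect k-base overlap needs the forward primer's last k bases to equal them.
Comparing (forward last k vs required): k=1: T vs G ✗; k=2: GT vs GT ✓; k=3: TGT vs GTA ✗; k=4: ATGT vs GTAC ✗; k=5: CATGT vs GTACC ✗; k=6: ACATGT vs GTACCG ✗.
Only k = 2 is perfect, so the longest perfect 3' overlap is 2.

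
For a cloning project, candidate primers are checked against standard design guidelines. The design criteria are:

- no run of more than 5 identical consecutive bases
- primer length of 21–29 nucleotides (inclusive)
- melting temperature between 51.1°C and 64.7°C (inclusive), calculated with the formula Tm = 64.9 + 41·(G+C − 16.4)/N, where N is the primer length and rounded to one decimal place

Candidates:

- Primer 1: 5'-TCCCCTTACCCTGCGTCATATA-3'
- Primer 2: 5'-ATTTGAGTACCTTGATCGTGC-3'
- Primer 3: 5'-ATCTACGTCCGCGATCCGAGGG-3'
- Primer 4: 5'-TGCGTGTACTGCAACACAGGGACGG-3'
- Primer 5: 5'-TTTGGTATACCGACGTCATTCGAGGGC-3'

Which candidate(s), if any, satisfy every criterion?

Primer 1 (22 nt, A=4 T=7 G=2 C=9): longest run = 4 ✓; length 22 ✓; Tm = 64.9 + 41·(11 − 16.4)/22 = 54.8°C ✓ — passes.
Primer 2 (21 nt, A=4 T=8 G=5 C=4): longest run = 3 ✓; length 21 ✓; Tm = 64.9 + 41·(9 − 16.4)/21 = 50.5°C, outside 51.1–64.7°C ✗ — fails.
Primer 3 (22 nt, A=4 T=4 G=7 C=7): longest run = 3 ✓; length 22 ✓; Tm = 64.9 + 41·(14 − 16.4)/22 = 60.4°C ✓ — passes.
Primer 4 (25 nt, A=6 T=4 G=9 C=6): longest run = 3 ✓; length 25 ✓; Tm = 64.9 + 41·(15 − 16.4)/25 = 62.6°C ✓ — passes.
Primer 5 (27 nt, A=5 T=8 G=8 C=6): longest run = 3 ✓; length 27 ✓; Tm = 64.9 + 41·(14 − 16.4)/27 = 61.3°C ✓ — passes.

Primer 1, Primer 3, Primer 4 and Primer 5.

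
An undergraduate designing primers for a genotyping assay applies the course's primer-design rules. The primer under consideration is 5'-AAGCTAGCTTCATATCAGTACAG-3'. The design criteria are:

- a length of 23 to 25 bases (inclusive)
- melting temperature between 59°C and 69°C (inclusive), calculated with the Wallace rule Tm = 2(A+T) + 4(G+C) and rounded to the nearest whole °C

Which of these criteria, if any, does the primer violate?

Base counts: A=8, T=6, G=4, C=5 (length 23).
length: length 23 ✓
Tm: Tm = 2·14 + 4·9 = 64°C ✓

Meets all criteria.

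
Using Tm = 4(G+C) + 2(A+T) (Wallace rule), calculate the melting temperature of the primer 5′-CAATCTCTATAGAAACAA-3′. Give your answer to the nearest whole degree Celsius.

46°C

Base counts: A=9, T=4, G=1, C=4 (length 18).
Tm = 2·(9+4) + 4·(1+4) = 2·13 + 4·5 = 26 + 20 = 46°C.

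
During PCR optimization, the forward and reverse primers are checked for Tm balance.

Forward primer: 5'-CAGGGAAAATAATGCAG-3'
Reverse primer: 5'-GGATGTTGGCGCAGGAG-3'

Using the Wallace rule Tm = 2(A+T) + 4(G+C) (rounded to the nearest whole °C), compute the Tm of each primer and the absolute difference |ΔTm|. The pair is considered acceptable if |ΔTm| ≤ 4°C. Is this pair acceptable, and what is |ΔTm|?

Forward: A=8 T=2 G=5 C=2 → Tm = 2·10 + 4·7 = 48°C.
Reverse: A=3 T=3 G=9 C=2 → Tm = 2·6 + 4·11 = 56°C.
|ΔTm| = |48 − 56| = 8°C, > 4°C.

|ΔTm| = 8°C; the pair is not acceptable.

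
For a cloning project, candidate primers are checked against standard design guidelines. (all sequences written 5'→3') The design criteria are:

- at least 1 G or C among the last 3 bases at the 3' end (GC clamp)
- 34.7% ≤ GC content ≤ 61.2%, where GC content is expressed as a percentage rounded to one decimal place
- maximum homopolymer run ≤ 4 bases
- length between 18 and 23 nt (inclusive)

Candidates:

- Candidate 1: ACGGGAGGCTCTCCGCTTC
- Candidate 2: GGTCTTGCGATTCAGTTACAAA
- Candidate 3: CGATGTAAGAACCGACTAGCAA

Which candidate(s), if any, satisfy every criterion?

Candidate 3 only.

Candidate 1 (19 nt, A=2 T=4 G=6 C=7): 3' end TTC has 1 G/C ✓; GC 13/19 = 68.4%, outside 34.7–61.2% ✗; longest run = 3 ✓; length 19 ✓ — fails.
Candidate 2 (22 nt, A=6 T=7 G=5 C=4): 3' end AAA has 0 G/C, need ≥1 ✗; GC 9/22 = 40.9% ✓; longest run = 3 ✓; length 22 ✓ — fails.
Candidate 3 (22 nt, A=9 T=3 G=5 C=5): 3' end CAA has 1 G/C ✓; GC 10/22 = 45.5% ✓; longest run = 2 ✓; length 22 ✓ — passes.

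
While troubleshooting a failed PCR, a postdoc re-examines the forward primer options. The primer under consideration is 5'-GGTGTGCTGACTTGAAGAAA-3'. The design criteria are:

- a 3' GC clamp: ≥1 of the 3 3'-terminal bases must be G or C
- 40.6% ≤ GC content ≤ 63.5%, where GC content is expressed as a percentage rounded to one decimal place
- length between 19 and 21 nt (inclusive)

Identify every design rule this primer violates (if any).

Base counts: A=6, T=5, G=7, C=2 (length 20).
GC clamp: 3' end AAA has 0 G/C, need ≥1 ✗
GC content: GC 9/20 = 45.0% ✓
length: length 20 ✓

Fails: GC clamp.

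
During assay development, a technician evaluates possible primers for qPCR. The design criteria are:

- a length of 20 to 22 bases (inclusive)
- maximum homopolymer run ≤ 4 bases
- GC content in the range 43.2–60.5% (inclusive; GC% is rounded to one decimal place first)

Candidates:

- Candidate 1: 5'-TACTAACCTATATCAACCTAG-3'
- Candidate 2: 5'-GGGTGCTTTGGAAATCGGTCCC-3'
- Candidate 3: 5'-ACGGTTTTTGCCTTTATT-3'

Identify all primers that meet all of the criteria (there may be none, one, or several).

Candidate 2 only.

Candidate 1 (21 nt, A=8 T=6 G=1 C=6): length 21 ✓; longest run = 2 ✓; GC 7/21 = 33.3%, outside 43.2–60.5% ✗ — fails.
Candidate 2 (22 nt, A=3 T=6 G=8 C=5): length 22 ✓; longest run = 3 ✓; GC 13/22 = 59.1% ✓ — passes.
Candidate 3 (18 nt, A=2 T=10 G=3 C=3): length 18, outside 20–22 ✗; longest run = 5, exceeds 4 ✗; GC 6/18 = 33.3%, outside 43.2–60.5% ✗ — fails.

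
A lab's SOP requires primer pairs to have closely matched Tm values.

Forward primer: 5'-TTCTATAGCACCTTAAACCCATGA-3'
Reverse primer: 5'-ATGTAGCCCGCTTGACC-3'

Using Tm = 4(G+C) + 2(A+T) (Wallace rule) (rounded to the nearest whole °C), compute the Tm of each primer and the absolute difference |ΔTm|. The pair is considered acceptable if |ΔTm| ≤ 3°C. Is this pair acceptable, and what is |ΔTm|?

Forward: A=8 T=7 G=2 C=7 → Tm = 2·15 + 4·9 = 66°C.
Reverse: A=3 T=4 G=4 C=6 → Tm = 2·7 + 4·10 = 54°C.
|ΔTm| = |66 − 54| = 12°C, > 3°C.

|ΔTm| = 12°C; the pair is not acceptable.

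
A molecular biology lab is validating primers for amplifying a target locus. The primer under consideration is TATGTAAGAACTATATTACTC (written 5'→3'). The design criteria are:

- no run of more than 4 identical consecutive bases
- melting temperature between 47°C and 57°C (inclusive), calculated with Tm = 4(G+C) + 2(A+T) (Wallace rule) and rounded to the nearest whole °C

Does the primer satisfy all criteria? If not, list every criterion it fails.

Meets all criteria.

Base counts: A=8, T=8, G=2, C=3 (length 21).
homopolymer run: longest run = 2 ✓
Tm: Tm = 2·16 + 4·5 = 52°C ✓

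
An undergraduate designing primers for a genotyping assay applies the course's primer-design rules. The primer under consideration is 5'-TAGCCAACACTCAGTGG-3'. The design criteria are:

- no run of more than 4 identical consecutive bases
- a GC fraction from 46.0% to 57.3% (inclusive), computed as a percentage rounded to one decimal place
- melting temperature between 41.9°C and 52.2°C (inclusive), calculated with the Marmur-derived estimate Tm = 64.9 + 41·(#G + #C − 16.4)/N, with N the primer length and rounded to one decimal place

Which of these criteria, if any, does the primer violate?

Base counts: A=5, T=3, G=4, C=5 (length 17).
homopolymer run: longest run = 2 ✓
GC content: GC 9/17 = 52.9% ✓
Tm: Tm = 64.9 + 41·(9 − 16.4)/17 = 47.1°C ✓

Meets all criteria.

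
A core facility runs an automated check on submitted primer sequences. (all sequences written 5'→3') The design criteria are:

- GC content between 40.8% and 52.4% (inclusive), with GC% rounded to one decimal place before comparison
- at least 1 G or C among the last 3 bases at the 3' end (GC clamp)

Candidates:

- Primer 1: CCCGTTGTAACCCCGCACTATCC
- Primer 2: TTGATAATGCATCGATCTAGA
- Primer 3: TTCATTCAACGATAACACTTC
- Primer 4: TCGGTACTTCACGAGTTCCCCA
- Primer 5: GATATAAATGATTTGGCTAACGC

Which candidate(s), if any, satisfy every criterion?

None of the candidates satisfy all criteria.

Primer 1 (23 nt, A=4 T=5 G=3 C=11): GC 14/23 = 60.9%, outside 40.8–52.4% ✗; 3' end TCC has 2 G/C ✓ — fails.
Primer 2 (21 nt, A=7 T=7 G=4 C=3): GC 7/21 = 33.3%, outside 40.8–52.4% ✗; 3' end AGA has 1 G/C ✓ — fails.
Primer 3 (21 nt, A=7 T=7 G=1 C=6): GC 7/21 = 33.3%, outside 40.8–52.4% ✗; 3' end TTC has 1 G/C ✓ — fails.
Primer 4 (22 nt, A=4 T=6 G=4 C=8): GC 12/22 = 54.5%, outside 40.8–52.4% ✗; 3' end CCA has 2 G/C ✓ — fails.
Primer 5 (23 nt, A=8 T=7 G=5 C=3): GC 8/23 = 34.8%, outside 40.8–52.4% ✗; 3' end CGC has 3 G/C ✓ — fails.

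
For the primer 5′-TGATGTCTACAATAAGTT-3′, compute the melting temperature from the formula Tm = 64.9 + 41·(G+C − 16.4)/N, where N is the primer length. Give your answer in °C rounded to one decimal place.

38.9°C

Base counts: A=6, T=7, G=3, C=2; G+C = 5, N = 18.
Tm = 64.9 + 41·(5 − 16.4)/18 = 64.9 + -467.40/18 = 38.9°C.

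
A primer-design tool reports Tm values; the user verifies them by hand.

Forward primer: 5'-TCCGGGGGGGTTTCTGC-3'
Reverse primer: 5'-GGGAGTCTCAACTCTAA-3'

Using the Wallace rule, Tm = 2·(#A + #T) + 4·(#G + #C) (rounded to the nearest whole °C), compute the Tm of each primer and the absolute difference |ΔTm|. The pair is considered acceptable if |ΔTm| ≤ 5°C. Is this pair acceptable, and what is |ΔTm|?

|ΔTm| = 8°C; the pair is not acceptable.

Forward: A=0 T=5 G=8 C=4 → Tm = 2·5 + 4·12 = 58°C.
Reverse: A=5 T=4 G=4 C=4 → Tm = 2·9 + 4·8 = 50°C.
|ΔTm| = |58 − 50| = 8°C, > 5°C.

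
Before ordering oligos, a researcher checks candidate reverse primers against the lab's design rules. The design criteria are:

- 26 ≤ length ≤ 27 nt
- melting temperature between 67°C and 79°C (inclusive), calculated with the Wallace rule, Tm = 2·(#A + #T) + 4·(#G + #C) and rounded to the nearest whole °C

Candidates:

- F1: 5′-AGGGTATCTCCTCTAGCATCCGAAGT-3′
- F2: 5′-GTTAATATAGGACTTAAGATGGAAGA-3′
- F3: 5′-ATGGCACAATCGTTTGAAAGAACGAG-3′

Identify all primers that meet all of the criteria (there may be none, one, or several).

F1, F2 and F3.

F1 (26 nt, A=6 T=7 G=6 C=7): length 26 ✓; Tm = 2·13 + 4·13 = 78°C ✓ — passes.
F2 (26 nt, A=11 T=7 G=7 C=1): length 26 ✓; Tm = 2·18 + 4·8 = 68°C ✓ — passes.
F3 (26 nt, A=10 T=5 G=7 C=4): length 26 ✓; Tm = 2·15 + 4·11 = 74°C ✓ — passes.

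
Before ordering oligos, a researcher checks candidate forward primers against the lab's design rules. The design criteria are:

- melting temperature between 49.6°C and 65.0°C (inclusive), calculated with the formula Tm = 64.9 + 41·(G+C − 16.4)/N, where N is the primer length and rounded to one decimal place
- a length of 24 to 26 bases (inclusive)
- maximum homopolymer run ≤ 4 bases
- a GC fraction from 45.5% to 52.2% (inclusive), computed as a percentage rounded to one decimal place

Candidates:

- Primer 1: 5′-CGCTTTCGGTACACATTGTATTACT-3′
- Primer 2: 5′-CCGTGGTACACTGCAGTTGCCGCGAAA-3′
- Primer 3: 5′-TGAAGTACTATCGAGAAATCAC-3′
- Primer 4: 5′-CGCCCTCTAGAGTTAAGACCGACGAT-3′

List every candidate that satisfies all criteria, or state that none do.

Primer 1 (25 nt, A=5 T=10 G=4 C=6): Tm = 64.9 + 41·(10 − 16.4)/25 = 54.4°C ✓; length 25 ✓; longest run = 3 ✓; GC 10/25 = 40.0%, outside 45.5–52.2% ✗ — fails.
Primer 2 (27 nt, A=6 T=5 G=8 C=8): Tm = 64.9 + 41·(16 − 16.4)/27 = 64.3°C ✓; length 27, outside 24–26 ✗; longest run = 3 ✓; GC 16/27 = 59.3%, outside 45.5–52.2% ✗ — fails.
Primer 3 (22 nt, A=9 T=5 G=4 C=4): Tm = 64.9 + 41·(8 − 16.4)/22 = 49.2°C, outside 49.6–65.0°C ✗; length 22, outside 24–26 ✗; longest run = 3 ✓; GC 8/22 = 36.4%, outside 45.5–52.2% ✗ — fails.
Primer 4 (26 nt, A=7 T=5 G=6 C=8): Tm = 64.9 + 41·(14 − 16.4)/26 = 61.1°C ✓; length 26 ✓; longest run = 3 ✓; GC 14/26 = 53.8%, outside 45.5–52.2% ✗ — fails.

None of the candidates satisfy all criteria.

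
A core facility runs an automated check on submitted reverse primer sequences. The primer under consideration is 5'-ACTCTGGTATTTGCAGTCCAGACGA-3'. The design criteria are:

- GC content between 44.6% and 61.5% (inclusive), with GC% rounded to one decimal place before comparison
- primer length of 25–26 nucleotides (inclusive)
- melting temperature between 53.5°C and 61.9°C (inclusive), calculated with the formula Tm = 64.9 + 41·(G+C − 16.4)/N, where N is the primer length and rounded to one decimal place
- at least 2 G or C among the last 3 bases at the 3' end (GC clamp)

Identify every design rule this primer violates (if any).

Meets all criteria.

Base counts: A=6, T=7, G=6, C=6 (length 25).
GC content: GC 12/25 = 48.0% ✓
length: length 25 ✓
Tm: Tm = 64.9 + 41·(12 − 16.4)/25 = 57.7°C ✓
GC clamp: 3' end CGA has 2 G/C ✓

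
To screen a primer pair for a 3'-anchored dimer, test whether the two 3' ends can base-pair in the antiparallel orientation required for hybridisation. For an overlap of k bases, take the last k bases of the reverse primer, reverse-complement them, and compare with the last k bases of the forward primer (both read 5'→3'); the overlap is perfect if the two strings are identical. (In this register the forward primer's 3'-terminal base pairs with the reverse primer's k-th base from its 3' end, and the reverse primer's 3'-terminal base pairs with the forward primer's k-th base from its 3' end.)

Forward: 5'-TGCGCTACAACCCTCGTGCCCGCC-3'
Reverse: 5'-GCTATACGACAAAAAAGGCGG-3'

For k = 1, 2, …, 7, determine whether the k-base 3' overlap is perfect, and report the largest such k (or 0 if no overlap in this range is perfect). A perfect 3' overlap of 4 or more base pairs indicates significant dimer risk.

Longest perfect overlap: 5 complementary base pairs; significant dimer risk (threshold 4).

Last 7 bases (5'→3') — forward …GCCCGCC, reverse …AAGGCGG.
Reverse complement of the reverse primer's last 7 bases: CCGCCTT; its first k bases are the reverse complement of the reverse primer's last k bases, so a perfect k-base overlap needs the forward primer's last k bases to equal them.
Comparing (forward last k vs required): k=1: C vs C ✓; k=2: CC vs CC ✓; k=3: GCC vs CCG ✗; k=4: CGCC vs CCGC ✗; k=5: CCGCC vs CCGCC ✓; k=6: CCCGCC vs CCGCCT ✗; k=7: GCCCGCC vs CCGCCTT ✗.
Perfect overlaps at k = 1, 2, 5; the largest is 5.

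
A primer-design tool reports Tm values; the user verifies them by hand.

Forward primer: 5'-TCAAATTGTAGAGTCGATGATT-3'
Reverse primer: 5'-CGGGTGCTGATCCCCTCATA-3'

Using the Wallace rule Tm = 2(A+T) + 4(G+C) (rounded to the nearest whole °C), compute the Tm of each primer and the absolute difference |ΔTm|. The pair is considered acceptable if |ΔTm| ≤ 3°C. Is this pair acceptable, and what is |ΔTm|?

Forward: A=7 T=8 G=5 C=2 → Tm = 2·15 + 4·7 = 58°C.
Reverse: A=3 T=5 G=5 C=7 → Tm = 2·8 + 4·12 = 64°C.
|ΔTm| = |58 − 64| = 6°C, > 3°C.

|ΔTm| = 6°C; the pair is not acceptable.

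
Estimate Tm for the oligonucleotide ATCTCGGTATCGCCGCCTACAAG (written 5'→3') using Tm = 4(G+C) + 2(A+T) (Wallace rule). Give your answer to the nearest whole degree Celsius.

Base counts: A=5, T=5, G=5, C=8 (length 23).
Tm = 2·(5+5) + 4·(5+8) = 2·10 + 4·13 = 20 + 52 = 72°C.

72°C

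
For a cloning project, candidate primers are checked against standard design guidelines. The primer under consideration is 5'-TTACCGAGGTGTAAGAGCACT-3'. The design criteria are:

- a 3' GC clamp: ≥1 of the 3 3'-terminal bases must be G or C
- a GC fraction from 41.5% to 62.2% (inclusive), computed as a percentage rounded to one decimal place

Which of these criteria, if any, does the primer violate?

Meets all criteria.

Base counts: A=6, T=5, G=6, C=4 (length 21).
GC clamp: 3' end ACT has 1 G/C ✓
GC content: GC 10/21 = 47.6% ✓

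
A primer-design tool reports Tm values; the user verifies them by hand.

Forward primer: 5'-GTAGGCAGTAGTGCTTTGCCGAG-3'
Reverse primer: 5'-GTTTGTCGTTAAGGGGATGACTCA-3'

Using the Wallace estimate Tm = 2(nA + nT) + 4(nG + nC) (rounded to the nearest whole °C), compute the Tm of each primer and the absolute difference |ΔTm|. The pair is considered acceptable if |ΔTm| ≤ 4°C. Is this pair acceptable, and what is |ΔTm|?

|ΔTm| = 2°C; the pair is acceptable.

Forward: A=4 T=6 G=9 C=4 → Tm = 2·10 + 4·13 = 72°C.
Reverse: A=5 T=8 G=8 C=3 → Tm = 2·13 + 4·11 = 70°C.
|ΔTm| = |72 − 70| = 2°C, ≤ 4°C.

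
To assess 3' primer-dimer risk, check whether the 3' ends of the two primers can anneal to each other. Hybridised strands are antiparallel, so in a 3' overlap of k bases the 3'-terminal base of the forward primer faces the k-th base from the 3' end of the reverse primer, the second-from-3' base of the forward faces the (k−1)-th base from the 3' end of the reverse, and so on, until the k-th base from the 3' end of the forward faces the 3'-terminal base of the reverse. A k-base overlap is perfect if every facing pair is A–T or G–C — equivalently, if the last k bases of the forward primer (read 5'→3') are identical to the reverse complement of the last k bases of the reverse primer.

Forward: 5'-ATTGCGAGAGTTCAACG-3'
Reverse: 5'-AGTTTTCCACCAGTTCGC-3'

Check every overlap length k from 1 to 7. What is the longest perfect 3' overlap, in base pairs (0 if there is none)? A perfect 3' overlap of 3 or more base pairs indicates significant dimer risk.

Last 7 bases (5'→3') — forward …TTCAACG, reverse …AGTTCGC.
Reverse complement of the reverse primer's last 7 bases: GCGAACT; its first k bases are the reverse complement of the reverse primer's last k bases, so a perfect k-base overlap needs the forward primer's last k bases to equal them.
Comparing (forward last k vs required): k=1: G vs G ✓; k=2: CG vs GC ✗; k=3: ACG vs GCG ✗; k=4: AACG vs GCGA ✗; k=5: CAACG vs GCGAA ✗; k=6: TCAACG vs GCGAAC ✗; k=7: TTCAACG vs GCGAACT ✗.
Only k = 1 is perfect, so the longest perfect 3' overlap is 1.

Longest perfect overlap: 1 complementary base pair; below the dimer-risk threshold (threshold 3).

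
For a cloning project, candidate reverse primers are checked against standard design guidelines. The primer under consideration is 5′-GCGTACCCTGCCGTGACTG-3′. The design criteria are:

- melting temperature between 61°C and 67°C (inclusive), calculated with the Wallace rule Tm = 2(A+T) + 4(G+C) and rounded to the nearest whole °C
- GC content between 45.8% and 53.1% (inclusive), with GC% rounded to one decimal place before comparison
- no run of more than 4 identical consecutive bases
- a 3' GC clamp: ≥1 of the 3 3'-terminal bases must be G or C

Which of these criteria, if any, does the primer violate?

Base counts: A=2, T=4, G=6, C=7 (length 19).
Tm: Tm = 2·6 + 4·13 = 64°C ✓
GC content: GC 13/19 = 68.4%, outside 45.8–53.1% ✗
homopolymer run: longest run = 3 ✓
GC clamp: 3' end CTG has 2 G/C ✓

Fails: GC content.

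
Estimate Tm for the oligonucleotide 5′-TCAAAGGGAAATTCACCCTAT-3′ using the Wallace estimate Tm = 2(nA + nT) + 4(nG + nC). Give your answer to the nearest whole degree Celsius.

58°C

Base counts: A=8, T=5, G=3, C=5 (length 21).
Tm = 2·(8+5) + 4·(3+5) = 2·13 + 4·8 = 26 + 32 = 58°C.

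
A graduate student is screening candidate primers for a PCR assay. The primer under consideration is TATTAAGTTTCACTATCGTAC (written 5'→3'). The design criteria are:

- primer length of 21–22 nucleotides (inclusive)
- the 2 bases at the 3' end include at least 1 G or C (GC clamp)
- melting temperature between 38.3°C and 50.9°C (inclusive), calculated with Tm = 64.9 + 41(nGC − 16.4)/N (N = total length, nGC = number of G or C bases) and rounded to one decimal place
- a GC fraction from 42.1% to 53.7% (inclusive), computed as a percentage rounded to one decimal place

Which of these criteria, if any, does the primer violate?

Base counts: A=6, T=9, G=2, C=4 (length 21).
length: length 21 ✓
GC clamp: 3' end AC has 1 G/C ✓
Tm: Tm = 64.9 + 41·(6 − 16.4)/21 = 44.6°C ✓
GC content: GC 6/21 = 28.6%, outside 42.1–53.7% ✗

Fails: GC content.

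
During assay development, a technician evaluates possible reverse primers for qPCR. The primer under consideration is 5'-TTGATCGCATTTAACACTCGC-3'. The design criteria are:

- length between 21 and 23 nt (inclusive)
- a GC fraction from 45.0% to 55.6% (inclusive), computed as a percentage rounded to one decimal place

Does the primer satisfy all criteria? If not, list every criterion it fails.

Fails: GC content.

Base counts: A=5, T=7, G=3, C=6 (length 21).
length: length 21 ✓
GC content: GC 9/21 = 42.9%, outside 45.0–55.6% ✗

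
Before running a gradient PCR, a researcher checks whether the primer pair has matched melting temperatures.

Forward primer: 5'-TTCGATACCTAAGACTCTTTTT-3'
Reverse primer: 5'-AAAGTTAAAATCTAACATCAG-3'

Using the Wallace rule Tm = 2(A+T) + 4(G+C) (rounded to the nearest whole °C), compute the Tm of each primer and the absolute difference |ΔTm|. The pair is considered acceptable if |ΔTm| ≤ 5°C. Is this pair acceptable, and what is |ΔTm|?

|ΔTm| = 6°C; the pair is not acceptable.

Forward: A=5 T=10 G=2 C=5 → Tm = 2·15 + 4·7 = 58°C.
Reverse: A=11 T=5 G=2 C=3 → Tm = 2·16 + 4·5 = 52°C.
|ΔTm| = |58 − 52| = 6°C, > 5°C.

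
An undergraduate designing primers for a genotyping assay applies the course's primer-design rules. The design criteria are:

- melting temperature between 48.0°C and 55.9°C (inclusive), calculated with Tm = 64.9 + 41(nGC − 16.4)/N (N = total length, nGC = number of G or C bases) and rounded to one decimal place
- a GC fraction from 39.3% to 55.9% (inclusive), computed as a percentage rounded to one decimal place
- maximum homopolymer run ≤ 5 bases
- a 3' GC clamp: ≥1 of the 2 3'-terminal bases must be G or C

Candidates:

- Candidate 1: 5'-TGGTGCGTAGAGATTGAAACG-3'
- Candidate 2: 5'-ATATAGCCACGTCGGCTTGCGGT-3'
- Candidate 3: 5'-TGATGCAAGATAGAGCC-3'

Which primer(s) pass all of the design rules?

Candidate 1 only.

Candidate 1 (21 nt, A=6 T=5 G=8 C=2): Tm = 64.9 + 41·(10 − 16.4)/21 = 52.4°C ✓; GC 10/21 = 47.6% ✓; longest run = 3 ✓; 3' end CG has 2 G/C ✓ — passes.
Candidate 2 (23 nt, A=4 T=6 G=7 C=6): Tm = 64.9 + 41·(13 − 16.4)/23 = 58.8°C, outside 48.0–55.9°C ✗; GC 13/23 = 56.5%, outside 39.3–55.9% ✗; longest run = 2 ✓; 3' end GT has 1 G/C ✓ — fails.
Candidate 3 (17 nt, A=6 T=3 G=5 C=3): Tm = 64.9 + 41·(8 − 16.4)/17 = 44.6°C, outside 48.0–55.9°C ✗; GC 8/17 = 47.1% ✓; longest run = 2 ✓; 3' end CC has 2 G/C ✓ — fails.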